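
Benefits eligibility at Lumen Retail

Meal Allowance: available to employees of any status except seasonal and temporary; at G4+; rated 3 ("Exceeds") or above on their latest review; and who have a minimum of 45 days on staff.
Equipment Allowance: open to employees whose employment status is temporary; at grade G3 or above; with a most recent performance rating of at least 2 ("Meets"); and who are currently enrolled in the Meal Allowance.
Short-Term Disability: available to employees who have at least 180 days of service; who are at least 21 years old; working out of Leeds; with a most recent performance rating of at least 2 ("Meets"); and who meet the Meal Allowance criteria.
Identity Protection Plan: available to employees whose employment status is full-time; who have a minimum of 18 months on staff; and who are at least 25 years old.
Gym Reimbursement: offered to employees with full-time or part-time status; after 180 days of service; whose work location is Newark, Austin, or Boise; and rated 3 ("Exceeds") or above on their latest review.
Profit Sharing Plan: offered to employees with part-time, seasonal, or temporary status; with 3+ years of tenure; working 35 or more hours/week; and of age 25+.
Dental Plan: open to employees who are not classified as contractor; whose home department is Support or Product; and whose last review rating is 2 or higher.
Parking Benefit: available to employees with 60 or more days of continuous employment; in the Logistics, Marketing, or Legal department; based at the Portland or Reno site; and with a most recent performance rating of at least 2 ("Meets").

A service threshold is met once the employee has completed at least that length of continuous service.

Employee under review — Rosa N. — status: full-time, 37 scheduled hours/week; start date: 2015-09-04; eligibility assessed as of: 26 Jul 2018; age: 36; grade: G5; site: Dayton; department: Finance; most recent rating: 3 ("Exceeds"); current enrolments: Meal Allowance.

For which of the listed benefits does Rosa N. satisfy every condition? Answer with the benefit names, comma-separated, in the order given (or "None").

Service from 2015-09-04 to 26 Jul 2018: 1056 days.
Meal Allowance — status full-time ✓ (not excluded); grade G5 ≥ G4 ✓; rating 3 ≥ 3 ✓; service 1056 days ≥ 45 days ✓ → eligible.
Equipment Allowance — status full-time ✗ (requires temporary) → not eligible.
Short-Term Disability — service 1056 days ≥ 180 days ✓; age 36 ≥ 21 ✓; site Dayton ✗ (not Leeds) → not eligible.
Identity Protection Plan — status full-time ✓; service 1056 days ≥ 18 months (≈540 days) ✓; age 36 ≥ 25 ✓ → eligible.
Gym Reimbursement — status full-time ✓; service 1056 days ≥ 180 days ✓; site Dayton ✗ (not Newark, Austin, or Boise) → not eligible.
Profit Sharing Plan — status full-time ✗ (requires part-time, seasonal, or temporary) → not eligible.
Dental Plan — status full-time ✓ (not excluded); dept Finance ✗ → not eligible.
Parking Benefit — service 1056 days ≥ 60 days ✓; dept Finance ✗ → not eligible.

Meal Allowance, Identity Protection Plan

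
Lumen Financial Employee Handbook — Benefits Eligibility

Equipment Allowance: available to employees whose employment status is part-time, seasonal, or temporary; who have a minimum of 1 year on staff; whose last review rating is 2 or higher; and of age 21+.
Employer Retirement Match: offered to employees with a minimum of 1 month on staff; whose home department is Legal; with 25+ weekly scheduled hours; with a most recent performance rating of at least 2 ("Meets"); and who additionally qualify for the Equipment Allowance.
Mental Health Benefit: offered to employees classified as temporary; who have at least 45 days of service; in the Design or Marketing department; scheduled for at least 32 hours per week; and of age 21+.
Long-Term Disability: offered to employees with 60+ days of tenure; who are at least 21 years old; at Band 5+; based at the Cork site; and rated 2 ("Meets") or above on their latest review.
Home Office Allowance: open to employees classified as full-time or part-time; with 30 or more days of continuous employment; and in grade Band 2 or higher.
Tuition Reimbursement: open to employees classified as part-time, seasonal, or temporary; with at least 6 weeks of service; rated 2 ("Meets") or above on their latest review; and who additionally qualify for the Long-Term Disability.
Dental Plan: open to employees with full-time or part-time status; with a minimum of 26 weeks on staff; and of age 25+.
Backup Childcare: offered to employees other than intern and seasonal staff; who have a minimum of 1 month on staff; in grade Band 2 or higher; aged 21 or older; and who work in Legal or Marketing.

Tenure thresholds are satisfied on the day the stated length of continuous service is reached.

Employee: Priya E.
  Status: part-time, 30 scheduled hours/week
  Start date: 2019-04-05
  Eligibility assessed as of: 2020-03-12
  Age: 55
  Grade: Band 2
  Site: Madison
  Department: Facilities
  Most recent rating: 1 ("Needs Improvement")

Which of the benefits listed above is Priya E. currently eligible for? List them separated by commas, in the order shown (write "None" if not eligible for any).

Home Office Allowance, Dental Plan

Service from 2019-04-05 to 2020-03-12: 342 days.
Equipment Allowance — status part-time ✓; service 342 days < 1 year (≈365 days) ✗ → not eligible.
Employer Retirement Match — service 342 days ≥ 1 month (≈30 days) ✓; dept Facilities ✗ → not eligible.
Mental Health Benefit — status part-time ✗ (requires temporary) → not eligible.
Long-Term Disability — service 342 days ≥ 60 days ✓; age 55 ≥ 21 ✓; grade Band 2 < Band 5 ✗ → not eligible.
Home Office Allowance — status part-time ✓; service 342 days ≥ 30 days ✓; grade Band 2 ≥ Band 2 ✓ → eligible.
Tuition Reimbursement — status part-time ✓; service 342 days ≥ 6 weeks (≈42 days) ✓; rating 1 < 2 ✗ → not eligible.
Dental Plan — status part-time ✓; service 342 days ≥ 26 weeks (≈182 days) ✓; age 55 ≥ 25 ✓ → eligible.
Backup Childcare — status part-time ✓ (not excluded); service 342 days ≥ 1 month (≈30 days) ✓; grade Band 2 ≥ Band 2 ✓; age 55 ≥ 21 ✓; dept Facilities ✗ → not eligible.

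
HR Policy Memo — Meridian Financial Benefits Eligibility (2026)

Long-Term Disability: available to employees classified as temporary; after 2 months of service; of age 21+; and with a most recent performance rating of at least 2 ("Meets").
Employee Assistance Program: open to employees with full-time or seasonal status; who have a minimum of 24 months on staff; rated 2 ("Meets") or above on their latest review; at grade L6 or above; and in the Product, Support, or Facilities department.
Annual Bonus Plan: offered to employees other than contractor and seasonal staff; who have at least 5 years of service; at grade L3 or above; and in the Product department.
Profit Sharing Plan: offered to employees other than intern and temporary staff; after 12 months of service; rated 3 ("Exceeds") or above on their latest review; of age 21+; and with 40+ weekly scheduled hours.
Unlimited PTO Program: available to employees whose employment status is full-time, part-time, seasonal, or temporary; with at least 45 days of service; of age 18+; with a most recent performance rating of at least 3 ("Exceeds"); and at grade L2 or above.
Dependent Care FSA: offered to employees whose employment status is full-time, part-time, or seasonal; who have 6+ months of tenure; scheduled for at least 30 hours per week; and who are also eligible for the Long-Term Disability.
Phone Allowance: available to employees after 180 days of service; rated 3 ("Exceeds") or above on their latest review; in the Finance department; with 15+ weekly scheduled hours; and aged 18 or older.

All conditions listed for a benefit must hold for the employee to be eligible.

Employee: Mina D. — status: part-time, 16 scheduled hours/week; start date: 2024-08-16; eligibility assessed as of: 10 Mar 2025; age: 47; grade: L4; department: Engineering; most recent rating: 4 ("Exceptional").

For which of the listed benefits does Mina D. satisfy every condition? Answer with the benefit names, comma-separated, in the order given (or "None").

Service from 2024-08-16 to 10 Mar 2025: 206 days.
Long-Term Disability — status part-time ✗ (requires temporary) → not eligible.
Employee Assistance Program — status part-time ✗ (requires full-time or seasonal) → not eligible.
Annual Bonus Plan — status part-time ✓ (not excluded); service 206 days < 5 years (≈1825 days) ✗ → not eligible.
Profit Sharing Plan — status part-time ✓ (not excluded); service 206 days < 12 months (≈360 days) ✗ → not eligible.
Unlimited PTO Program — status part-time ✓; service 206 days ≥ 45 days ✓; age 47 ≥ 18 ✓; rating 4 ≥ 3 ✓; grade L4 ≥ L2 ✓ → eligible.
Dependent Care FSA — status part-time ✓; service 206 days ≥ 6 months (≈180 days) ✓; 16 hrs/wk < 30 ✗ → not eligible.
Phone Allowance — service 206 days ≥ 180 days ✓; rating 4 ≥ 3 ✓; dept Engineering ✗ → not eligible.

Unlimited PTO Program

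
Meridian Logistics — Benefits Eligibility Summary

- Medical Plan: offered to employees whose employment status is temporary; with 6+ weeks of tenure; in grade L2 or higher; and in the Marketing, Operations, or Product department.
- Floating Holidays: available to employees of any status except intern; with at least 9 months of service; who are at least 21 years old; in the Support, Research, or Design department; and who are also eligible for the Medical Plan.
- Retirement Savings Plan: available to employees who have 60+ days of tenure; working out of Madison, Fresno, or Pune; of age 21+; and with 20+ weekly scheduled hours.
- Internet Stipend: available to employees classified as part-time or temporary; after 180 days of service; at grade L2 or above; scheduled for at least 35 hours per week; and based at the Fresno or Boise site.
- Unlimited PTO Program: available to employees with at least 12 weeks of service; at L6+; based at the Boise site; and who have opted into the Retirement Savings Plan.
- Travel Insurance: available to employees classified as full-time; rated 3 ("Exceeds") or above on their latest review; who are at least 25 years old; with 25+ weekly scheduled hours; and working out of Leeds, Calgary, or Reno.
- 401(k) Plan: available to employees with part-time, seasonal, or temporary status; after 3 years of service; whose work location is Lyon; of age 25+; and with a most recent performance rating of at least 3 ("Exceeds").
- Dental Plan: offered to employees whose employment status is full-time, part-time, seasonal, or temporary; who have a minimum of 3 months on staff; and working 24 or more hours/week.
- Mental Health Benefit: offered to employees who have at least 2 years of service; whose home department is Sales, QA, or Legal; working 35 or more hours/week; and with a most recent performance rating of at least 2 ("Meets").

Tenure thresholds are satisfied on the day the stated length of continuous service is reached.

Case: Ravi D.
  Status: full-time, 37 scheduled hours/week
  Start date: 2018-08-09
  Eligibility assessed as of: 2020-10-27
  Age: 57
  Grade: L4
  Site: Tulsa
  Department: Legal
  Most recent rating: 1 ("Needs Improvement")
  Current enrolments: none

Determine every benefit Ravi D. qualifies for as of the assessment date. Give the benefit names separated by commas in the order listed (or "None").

Service from 2018-08-09 to 2020-10-27: 810 days.
Medical Plan — status full-time ✗ (requires temporary) → not eligible.
Floating Holidays — status full-time ✓ (not excluded); service 810 days ≥ 9 months (≈270 days) ✓; age 57 ≥ 21 ✓; dept Legal ✗ → not eligible.
Retirement Savings Plan — service 810 days ≥ 60 days ✓; site Tulsa ✗ (not Madison, Fresno, or Pune) → not eligible.
Internet Stipend — status full-time ✗ (requires part-time or temporary) → not eligible.
Unlimited PTO Program — service 810 days ≥ 12 weeks (≈84 days) ✓; grade L4 < L6 ✗ → not eligible.
Travel Insurance — status full-time ✓; rating 1 < 3 ✗ → not eligible.
401(k) Plan — status full-time ✗ (requires part-time, seasonal, or temporary) → not eligible.
Dental Plan — status full-time ✓; service 810 days ≥ 3 months (≈90 days) ✓; 37 hrs/wk ≥ 24 ✓ → eligible.
Mental Health Benefit — service 810 days ≥ 2 years (≈730 days) ✓; dept Legal ✓; 37 hrs/wk ≥ 35 ✓; rating 1 < 2 ✗ → not eligible.

Dental Plan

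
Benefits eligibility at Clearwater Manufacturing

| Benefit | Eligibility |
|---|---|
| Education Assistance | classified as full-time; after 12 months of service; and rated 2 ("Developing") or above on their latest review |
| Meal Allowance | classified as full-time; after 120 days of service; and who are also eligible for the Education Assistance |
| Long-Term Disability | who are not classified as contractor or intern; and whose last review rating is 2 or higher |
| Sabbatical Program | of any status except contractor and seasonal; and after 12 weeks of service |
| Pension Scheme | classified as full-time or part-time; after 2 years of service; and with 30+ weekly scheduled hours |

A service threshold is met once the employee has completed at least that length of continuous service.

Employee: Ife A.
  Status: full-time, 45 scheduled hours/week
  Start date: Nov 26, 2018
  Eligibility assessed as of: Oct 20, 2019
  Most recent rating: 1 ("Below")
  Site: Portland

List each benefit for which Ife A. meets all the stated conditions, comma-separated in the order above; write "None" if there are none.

Sabbatical Program

Service from Nov 26, 2018 to Oct 20, 2019: 328 days.
Education Assistance — status full-time ✓; service 328 days < 12 months (≈360 days) ✗ → not eligible.
Meal Allowance — status full-time ✓; service 328 days ≥ 120 days ✓; not eligible for Education Assistance ✗ → not eligible.
Long-Term Disability — status full-time ✓ (not excluded); rating 1 < 2 ✗ → not eligible.
Sabbatical Program — status full-time ✓ (not excluded); service 328 days ≥ 12 weeks (≈84 days) ✓ → eligible.
Pension Scheme — status full-time ✓; service 328 days < 2 years (≈730 days) ✗ → not eligible.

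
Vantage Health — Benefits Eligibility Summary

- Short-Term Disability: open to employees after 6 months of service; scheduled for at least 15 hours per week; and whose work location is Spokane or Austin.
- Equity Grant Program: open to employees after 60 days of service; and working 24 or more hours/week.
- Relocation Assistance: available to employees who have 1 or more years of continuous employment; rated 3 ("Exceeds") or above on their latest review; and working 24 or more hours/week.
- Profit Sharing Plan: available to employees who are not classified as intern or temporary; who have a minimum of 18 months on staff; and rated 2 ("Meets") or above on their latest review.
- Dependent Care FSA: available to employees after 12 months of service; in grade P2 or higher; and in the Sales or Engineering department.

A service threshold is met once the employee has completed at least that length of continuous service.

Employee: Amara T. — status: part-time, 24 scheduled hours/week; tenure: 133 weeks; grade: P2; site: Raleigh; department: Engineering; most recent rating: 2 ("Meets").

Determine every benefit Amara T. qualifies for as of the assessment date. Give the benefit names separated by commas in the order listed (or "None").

Equity Grant Program, Profit Sharing Plan, Dependent Care FSA

Short-Term Disability — service 133 weeks ≥ 6 months (≈180 days) ✓; 24 hrs/wk ≥ 15 ✓; site Raleigh ✗ (not Spokane or Austin) → not eligible.
Equity Grant Program — service 133 weeks ≥ 60 days ✓; 24 hrs/wk ≥ 24 ✓ → eligible.
Relocation Assistance — service 133 weeks ≥ 1 year (≈365 days) ✓; rating 2 < 3 ✗ → not eligible.
Profit Sharing Plan — status part-time ✓ (not excluded); service 133 weeks ≥ 18 months (≈540 days) ✓; rating 2 ≥ 2 ✓ → eligible.
Dependent Care FSA — service 133 weeks ≥ 12 months (≈360 days) ✓; grade P2 ≥ P2 ✓; dept Engineering ✓ → eligible.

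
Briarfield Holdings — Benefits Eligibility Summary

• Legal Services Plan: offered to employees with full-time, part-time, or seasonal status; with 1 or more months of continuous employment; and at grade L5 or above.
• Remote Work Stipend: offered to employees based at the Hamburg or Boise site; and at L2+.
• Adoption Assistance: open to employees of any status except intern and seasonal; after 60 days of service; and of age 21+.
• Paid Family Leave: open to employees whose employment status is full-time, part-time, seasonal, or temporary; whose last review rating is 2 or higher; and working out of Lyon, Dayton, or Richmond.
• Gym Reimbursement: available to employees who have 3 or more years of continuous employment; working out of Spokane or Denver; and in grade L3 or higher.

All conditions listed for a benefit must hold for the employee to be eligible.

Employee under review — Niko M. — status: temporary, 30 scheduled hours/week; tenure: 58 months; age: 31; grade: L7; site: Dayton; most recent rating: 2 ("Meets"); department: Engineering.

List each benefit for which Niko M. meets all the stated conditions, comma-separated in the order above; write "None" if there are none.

Legal Services Plan — status temporary ✗ (requires full-time, part-time, or seasonal) → not eligible.
Remote Work Stipend — site Dayton ✗ (not Hamburg or Boise) → not eligible.
Adoption Assistance — status temporary ✓ (not excluded); service 58 months ≥ 60 days ✓; age 31 ≥ 21 ✓ → eligible.
Paid Family Leave — status temporary ✓; rating 2 ≥ 2 ✓; site Dayton ✓ → eligible.
Gym Reimbursement — service 58 months ≥ 3 years (≈1095 days) ✓; site Dayton ✗ (not Spokane or Denver) → not eligible.

Adoption Assistance, Paid Family Leave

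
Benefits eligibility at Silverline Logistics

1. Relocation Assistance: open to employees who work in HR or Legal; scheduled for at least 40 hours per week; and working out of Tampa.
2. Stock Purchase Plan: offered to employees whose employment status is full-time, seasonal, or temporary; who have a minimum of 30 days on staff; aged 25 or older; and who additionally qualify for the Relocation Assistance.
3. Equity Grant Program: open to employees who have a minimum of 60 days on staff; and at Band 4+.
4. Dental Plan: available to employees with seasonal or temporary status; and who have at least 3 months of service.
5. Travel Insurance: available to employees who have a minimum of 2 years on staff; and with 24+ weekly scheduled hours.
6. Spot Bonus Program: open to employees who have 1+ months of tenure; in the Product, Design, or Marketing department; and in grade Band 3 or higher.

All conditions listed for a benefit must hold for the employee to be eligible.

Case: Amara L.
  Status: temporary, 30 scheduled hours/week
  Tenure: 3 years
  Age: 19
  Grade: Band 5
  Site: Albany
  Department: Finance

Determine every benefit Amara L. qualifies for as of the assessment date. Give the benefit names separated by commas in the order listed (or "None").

Relocation Assistance — dept Finance ✗ → not eligible.
Stock Purchase Plan — status temporary ✓; service 3 years ≥ 30 days ✓; age 19 < 25 ✗ → not eligible.
Equity Grant Program — service 3 years ≥ 60 days ✓; grade Band 5 ≥ Band 4 ✓ → eligible.
Dental Plan — status temporary ✓; service 3 years ≥ 3 months (≈90 days) ✓ → eligible.
Travel Insurance — service 3 years ≥ 2 years ✓; 30 hrs/wk ≥ 24 ✓ → eligible.
Spot Bonus Program — service 3 years ≥ 1 month (≈30 days) ✓; dept Finance ✗ → not eligible.

Equity Grant Program, Dental Plan, Travel Insurance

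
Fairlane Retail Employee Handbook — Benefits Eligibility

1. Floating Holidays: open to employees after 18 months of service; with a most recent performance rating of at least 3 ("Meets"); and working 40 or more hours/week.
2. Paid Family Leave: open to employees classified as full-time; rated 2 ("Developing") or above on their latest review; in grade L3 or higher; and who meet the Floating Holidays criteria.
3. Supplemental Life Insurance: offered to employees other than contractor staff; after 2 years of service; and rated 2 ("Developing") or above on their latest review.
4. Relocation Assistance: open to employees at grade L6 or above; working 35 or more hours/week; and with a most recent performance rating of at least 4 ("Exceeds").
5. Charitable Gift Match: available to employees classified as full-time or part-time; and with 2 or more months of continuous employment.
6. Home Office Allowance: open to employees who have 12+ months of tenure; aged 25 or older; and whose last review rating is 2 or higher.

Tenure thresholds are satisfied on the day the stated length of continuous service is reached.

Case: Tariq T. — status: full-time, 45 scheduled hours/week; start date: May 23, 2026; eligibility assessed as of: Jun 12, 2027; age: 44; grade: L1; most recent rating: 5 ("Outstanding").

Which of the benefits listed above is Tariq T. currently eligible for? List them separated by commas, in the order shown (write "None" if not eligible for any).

Charitable Gift Match, Home Office Allowance

Service from May 23, 2026 to Jun 12, 2027: 385 days.
Floating Holidays — service 385 days < 18 months (≈540 days) ✗ → not eligible.
Paid Family Leave — status full-time ✓; rating 5 ≥ 2 ✓; grade L1 < L3 ✗ → not eligible.
Supplemental Life Insurance — status full-time ✓ (not excluded); service 385 days < 2 years (≈730 days) ✗ → not eligible.
Relocation Assistance — grade L1 < L6 ✗ → not eligible.
Charitable Gift Match — status full-time ✓; service 385 days ≥ 2 months (≈60 days) ✓ → eligible.
Home Office Allowance — service 385 days ≥ 12 months (≈360 days) ✓; age 44 ≥ 25 ✓; rating 5 ≥ 2 ✓ → eligible.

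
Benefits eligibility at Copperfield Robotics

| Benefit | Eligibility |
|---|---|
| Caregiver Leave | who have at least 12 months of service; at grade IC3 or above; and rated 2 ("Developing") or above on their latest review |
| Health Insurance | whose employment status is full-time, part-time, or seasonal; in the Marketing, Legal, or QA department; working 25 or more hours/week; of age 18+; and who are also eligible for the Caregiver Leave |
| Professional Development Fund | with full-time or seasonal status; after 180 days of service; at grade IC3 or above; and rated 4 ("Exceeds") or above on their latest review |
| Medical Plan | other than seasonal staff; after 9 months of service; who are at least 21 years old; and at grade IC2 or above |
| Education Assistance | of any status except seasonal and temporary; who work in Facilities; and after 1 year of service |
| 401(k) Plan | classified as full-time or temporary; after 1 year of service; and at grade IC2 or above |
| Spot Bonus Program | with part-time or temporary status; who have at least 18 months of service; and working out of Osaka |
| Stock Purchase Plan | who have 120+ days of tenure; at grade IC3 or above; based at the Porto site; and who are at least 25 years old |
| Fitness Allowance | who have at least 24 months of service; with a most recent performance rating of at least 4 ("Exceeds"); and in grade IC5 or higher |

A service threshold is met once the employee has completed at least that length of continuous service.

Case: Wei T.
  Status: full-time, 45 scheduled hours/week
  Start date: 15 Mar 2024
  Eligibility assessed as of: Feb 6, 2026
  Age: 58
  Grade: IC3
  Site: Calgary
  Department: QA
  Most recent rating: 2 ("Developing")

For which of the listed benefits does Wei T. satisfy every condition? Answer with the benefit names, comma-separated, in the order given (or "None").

Service from 15 Mar 2024 to Feb 6, 2026: 693 days.
Caregiver Leave — service 693 days ≥ 12 months (≈360 days) ✓; grade IC3 ≥ IC3 ✓; rating 2 ≥ 2 ✓ → eligible.
Health Insurance — status full-time ✓; dept QA ✓; 45 hrs/wk ≥ 25 ✓; age 58 ≥ 18 ✓; eligible for Caregiver Leave ✓ → eligible.
Professional Development Fund — status full-time ✓; service 693 days ≥ 180 days ✓; grade IC3 ≥ IC3 ✓; rating 2 < 4 ✗ → not eligible.
Medical Plan — status full-time ✓ (not excluded); service 693 days ≥ 9 months (≈270 days) ✓; age 58 ≥ 21 ✓; grade IC3 ≥ IC2 ✓ → eligible.
Education Assistance — status full-time ✓ (not excluded); dept QA ✗ → not eligible.
401(k) Plan — status full-time ✓; service 693 days ≥ 1 year (≈365 days) ✓; grade IC3 ≥ IC2 ✓ → eligible.
Spot Bonus Program — status full-time ✗ (requires part-time or temporary) → not eligible.
Stock Purchase Plan — service 693 days ≥ 120 days ✓; grade IC3 ≥ IC3 ✓; site Calgary ✗ (not Porto) → not eligible.
Fitness Allowance — service 693 days < 24 months (≈720 days) ✗ → not eligible.

Caregiver Leave, Health Insurance, Medical Plan, 401(k) Plan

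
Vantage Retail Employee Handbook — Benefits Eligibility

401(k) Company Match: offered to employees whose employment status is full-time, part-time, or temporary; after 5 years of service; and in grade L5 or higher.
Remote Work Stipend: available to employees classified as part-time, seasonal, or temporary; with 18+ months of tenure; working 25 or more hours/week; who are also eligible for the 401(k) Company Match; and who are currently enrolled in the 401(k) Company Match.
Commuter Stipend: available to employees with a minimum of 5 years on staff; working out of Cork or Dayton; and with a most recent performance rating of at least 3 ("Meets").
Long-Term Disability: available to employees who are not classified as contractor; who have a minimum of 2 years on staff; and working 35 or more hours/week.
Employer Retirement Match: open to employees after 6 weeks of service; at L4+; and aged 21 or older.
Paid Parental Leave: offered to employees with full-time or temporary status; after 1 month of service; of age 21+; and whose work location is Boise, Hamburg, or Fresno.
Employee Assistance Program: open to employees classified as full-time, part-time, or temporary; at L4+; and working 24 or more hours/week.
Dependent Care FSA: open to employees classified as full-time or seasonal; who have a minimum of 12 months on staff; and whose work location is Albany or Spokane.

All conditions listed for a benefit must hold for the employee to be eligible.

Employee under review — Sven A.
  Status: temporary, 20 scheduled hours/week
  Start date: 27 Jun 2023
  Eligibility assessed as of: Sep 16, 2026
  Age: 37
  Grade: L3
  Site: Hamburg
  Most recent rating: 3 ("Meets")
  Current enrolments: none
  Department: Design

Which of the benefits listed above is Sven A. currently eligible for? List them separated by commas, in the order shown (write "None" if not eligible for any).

Paid Parental Leave

Service from 27 Jun 2023 to Sep 16, 2026: 1177 days.
401(k) Company Match — status temporary ✓; service 1177 days < 5 years (≈1825 days) ✗ → not eligible.
Remote Work Stipend — status temporary ✓; service 1177 days ≥ 18 months (≈540 days) ✓; 20 hrs/wk < 25 ✗ → not eligible.
Commuter Stipend — service 1177 days < 5 years (≈1825 days) ✗ → not eligible.
Long-Term Disability — status temporary ✓ (not excluded); service 1177 days ≥ 2 years (≈730 days) ✓; 20 hrs/wk < 35 ✗ → not eligible.
Employer Retirement Match — service 1177 days ≥ 6 weeks (≈42 days) ✓; grade L3 < L4 ✗ → not eligible.
Paid Parental Leave — status temporary ✓; service 1177 days ≥ 1 month (≈30 days) ✓; age 37 ≥ 21 ✓; site Hamburg ✓ → eligible.
Employee Assistance Program — status temporary ✓; grade L3 < L4 ✗ → not eligible.
Dependent Care FSA — status temporary ✗ (requires full-time or seasonal) → not eligible.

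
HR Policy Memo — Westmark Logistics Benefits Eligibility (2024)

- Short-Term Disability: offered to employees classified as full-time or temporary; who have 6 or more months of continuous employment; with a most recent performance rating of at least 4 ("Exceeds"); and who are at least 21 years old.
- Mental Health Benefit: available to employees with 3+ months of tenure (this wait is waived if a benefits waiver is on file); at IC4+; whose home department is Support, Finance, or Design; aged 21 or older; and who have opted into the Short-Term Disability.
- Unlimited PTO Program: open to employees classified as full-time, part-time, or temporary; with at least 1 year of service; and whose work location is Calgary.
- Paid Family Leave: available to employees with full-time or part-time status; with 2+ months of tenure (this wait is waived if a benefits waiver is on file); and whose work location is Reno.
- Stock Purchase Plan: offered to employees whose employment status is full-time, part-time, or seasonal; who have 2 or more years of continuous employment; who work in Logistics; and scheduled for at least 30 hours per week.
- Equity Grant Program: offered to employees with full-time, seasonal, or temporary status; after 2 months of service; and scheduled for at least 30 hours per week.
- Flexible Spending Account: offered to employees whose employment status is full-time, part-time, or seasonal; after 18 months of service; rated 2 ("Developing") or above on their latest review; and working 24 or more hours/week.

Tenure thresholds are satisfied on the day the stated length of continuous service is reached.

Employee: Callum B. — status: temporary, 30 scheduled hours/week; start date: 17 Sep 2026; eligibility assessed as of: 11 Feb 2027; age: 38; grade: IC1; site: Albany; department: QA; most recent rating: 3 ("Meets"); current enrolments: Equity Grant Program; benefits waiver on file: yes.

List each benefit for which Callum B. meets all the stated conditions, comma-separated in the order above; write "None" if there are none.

Service from 17 Sep 2026 to 11 Feb 2027: 147 days.
Short-Term Disability — status temporary ✓; service 147 days < 6 months (≈180 days) ✗ → not eligible.
Mental Health Benefit — benefits waiver on file ✓; grade IC1 < IC4 ✗ → not eligible.
Unlimited PTO Program — status temporary ✓; service 147 days < 1 year (≈365 days) ✗ → not eligible.
Paid Family Leave — status temporary ✗ (requires full-time or part-time) → not eligible.
Stock Purchase Plan — status temporary ✗ (requires full-time, part-time, or seasonal) → not eligible.
Equity Grant Program — status temporary ✓; service 147 days ≥ 2 months (≈60 days) ✓; 30 hrs/wk ≥ 30 ✓ → eligible.
Flexible Spending Account — status temporary ✗ (requires full-time, part-time, or seasonal) → not eligible.

Equity Grant Program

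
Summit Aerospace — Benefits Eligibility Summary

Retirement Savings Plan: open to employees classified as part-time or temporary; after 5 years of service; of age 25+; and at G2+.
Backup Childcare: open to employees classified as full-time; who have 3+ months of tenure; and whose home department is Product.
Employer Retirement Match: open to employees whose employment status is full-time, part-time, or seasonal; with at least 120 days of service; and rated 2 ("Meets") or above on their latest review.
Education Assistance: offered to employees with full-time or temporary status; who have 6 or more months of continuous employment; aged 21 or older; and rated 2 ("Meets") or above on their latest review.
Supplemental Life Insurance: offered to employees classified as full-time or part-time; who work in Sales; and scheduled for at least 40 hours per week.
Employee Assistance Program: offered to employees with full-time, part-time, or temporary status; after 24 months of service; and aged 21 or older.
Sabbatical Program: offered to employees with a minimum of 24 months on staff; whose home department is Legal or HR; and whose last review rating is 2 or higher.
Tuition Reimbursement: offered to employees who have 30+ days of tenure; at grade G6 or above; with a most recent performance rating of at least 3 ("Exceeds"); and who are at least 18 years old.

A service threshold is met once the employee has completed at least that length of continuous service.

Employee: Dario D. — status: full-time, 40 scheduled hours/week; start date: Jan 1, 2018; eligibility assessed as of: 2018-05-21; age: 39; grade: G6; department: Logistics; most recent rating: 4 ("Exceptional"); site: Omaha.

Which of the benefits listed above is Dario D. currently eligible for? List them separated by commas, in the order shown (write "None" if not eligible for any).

Employer Retirement Match, Tuition Reimbursement

Service from Jan 1, 2018 to 2018-05-21: 140 days.
Retirement Savings Plan — status full-time ✗ (requires part-time or temporary) → not eligible.
Backup Childcare — status full-time ✓; service 140 days ≥ 3 months (≈90 days) ✓; dept Logistics ✗ → not eligible.
Employer Retirement Match — status full-time ✓; service 140 days ≥ 120 days ✓; rating 4 ≥ 2 ✓ → eligible.
Education Assistance — status full-time ✓; service 140 days < 6 months (≈180 days) ✗ → not eligible.
Supplemental Life Insurance — status full-time ✓; dept Logistics ✗ → not eligible.
Employee Assistance Program — status full-time ✓; service 140 days < 24 months (≈720 days) ✗ → not eligible.
Sabbatical Program — service 140 days < 24 months (≈720 days) ✗ → not eligible.
Tuition Reimbursement — service 140 days ≥ 30 days ✓; grade G6 ≥ G6 ✓; rating 4 ≥ 3 ✓; age 39 ≥ 18 ✓ → eligible.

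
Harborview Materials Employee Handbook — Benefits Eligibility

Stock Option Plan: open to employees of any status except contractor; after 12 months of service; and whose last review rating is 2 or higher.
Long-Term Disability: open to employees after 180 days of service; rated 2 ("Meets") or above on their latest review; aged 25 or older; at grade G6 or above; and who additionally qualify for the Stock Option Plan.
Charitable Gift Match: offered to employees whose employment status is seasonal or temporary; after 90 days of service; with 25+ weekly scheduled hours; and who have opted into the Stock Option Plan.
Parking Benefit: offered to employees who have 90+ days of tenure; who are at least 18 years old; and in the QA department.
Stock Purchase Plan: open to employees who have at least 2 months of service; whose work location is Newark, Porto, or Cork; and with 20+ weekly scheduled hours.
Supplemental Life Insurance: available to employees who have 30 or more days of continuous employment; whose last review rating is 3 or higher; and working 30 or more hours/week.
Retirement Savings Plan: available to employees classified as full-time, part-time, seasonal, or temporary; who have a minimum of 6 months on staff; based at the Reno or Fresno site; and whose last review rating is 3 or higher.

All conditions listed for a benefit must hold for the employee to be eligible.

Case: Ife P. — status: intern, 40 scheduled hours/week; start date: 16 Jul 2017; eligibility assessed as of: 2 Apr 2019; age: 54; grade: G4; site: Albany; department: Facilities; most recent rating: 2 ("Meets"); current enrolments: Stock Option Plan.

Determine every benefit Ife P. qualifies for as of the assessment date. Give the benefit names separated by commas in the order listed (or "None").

Stock Option Plan

Service from 16 Jul 2017 to 2 Apr 2019: 625 days.
Stock Option Plan — status intern ✓ (not excluded); service 625 days ≥ 12 months (≈360 days) ✓; rating 2 ≥ 2 ✓ → eligible.
Long-Term Disability — service 625 days ≥ 180 days ✓; rating 2 ≥ 2 ✓; age 54 ≥ 25 ✓; grade G4 < G6 ✗ → not eligible.
Charitable Gift Match — status intern ✗ (requires seasonal or temporary) → not eligible.
Parking Benefit — service 625 days ≥ 90 days ✓; age 54 ≥ 18 ✓; dept Facilities ✗ → not eligible.
Stock Purchase Plan — service 625 days ≥ 2 months (≈60 days) ✓; site Albany ✗ (not Newark, Porto, or Cork) → not eligible.
Supplemental Life Insurance — service 625 days ≥ 30 days ✓; rating 2 < 3 ✗ → not eligible.
Retirement Savings Plan — status intern ✗ (requires full-time, part-time, seasonal, or temporary) → not eligible.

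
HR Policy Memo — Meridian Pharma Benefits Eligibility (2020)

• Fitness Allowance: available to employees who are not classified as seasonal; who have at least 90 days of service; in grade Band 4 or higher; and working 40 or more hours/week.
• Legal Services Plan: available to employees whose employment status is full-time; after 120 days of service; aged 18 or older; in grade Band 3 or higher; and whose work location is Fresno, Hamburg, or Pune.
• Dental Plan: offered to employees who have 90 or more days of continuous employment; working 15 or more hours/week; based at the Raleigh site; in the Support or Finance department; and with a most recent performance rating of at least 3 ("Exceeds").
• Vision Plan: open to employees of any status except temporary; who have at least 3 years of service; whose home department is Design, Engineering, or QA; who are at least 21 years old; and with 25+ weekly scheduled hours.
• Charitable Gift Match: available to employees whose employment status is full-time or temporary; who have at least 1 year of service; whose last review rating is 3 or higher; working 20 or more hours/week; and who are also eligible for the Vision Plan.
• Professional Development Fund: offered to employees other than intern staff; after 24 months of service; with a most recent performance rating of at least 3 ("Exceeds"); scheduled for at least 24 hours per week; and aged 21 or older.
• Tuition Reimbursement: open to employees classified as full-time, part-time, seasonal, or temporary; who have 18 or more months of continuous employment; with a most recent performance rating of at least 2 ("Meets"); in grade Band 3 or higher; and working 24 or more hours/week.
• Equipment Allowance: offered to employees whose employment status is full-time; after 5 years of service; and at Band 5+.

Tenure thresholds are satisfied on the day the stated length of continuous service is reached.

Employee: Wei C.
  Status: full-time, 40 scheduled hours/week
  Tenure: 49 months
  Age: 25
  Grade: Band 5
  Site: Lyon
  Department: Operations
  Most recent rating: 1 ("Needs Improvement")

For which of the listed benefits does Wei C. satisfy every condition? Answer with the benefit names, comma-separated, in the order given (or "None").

Fitness Allowance — status full-time ✓ (not excluded); service 49 months ≥ 90 days ✓; grade Band 5 ≥ Band 4 ✓; 40 hrs/wk ≥ 40 ✓ → eligible.
Legal Services Plan — status full-time ✓; service 49 months ≥ 120 days ✓; age 25 ≥ 18 ✓; grade Band 5 ≥ Band 3 ✓; site Lyon ✗ (not Fresno, Hamburg, or Pune) → not eligible.
Dental Plan — service 49 months ≥ 90 days ✓; 40 hrs/wk ≥ 15 ✓; site Lyon ✗ (not Raleigh) → not eligible.
Vision Plan — status full-time ✓ (not excluded); service 49 months ≥ 3 years (≈1095 days) ✓; dept Operations ✗ → not eligible.
Charitable Gift Match — status full-time ✓; service 49 months ≥ 1 year (≈365 days) ✓; rating 1 < 3 ✗ → not eligible.
Professional Development Fund — status full-time ✓ (not excluded); service 49 months ≥ 24 months ✓; rating 1 < 3 ✗ → not eligible.
Tuition Reimbursement — status full-time ✓; service 49 months ≥ 18 months ✓; rating 1 < 2 ✗ → not eligible.
Equipment Allowance — status full-time ✓; service 49 months < 5 years (≈1825 days) ✗ → not eligible.

Fitness Allowance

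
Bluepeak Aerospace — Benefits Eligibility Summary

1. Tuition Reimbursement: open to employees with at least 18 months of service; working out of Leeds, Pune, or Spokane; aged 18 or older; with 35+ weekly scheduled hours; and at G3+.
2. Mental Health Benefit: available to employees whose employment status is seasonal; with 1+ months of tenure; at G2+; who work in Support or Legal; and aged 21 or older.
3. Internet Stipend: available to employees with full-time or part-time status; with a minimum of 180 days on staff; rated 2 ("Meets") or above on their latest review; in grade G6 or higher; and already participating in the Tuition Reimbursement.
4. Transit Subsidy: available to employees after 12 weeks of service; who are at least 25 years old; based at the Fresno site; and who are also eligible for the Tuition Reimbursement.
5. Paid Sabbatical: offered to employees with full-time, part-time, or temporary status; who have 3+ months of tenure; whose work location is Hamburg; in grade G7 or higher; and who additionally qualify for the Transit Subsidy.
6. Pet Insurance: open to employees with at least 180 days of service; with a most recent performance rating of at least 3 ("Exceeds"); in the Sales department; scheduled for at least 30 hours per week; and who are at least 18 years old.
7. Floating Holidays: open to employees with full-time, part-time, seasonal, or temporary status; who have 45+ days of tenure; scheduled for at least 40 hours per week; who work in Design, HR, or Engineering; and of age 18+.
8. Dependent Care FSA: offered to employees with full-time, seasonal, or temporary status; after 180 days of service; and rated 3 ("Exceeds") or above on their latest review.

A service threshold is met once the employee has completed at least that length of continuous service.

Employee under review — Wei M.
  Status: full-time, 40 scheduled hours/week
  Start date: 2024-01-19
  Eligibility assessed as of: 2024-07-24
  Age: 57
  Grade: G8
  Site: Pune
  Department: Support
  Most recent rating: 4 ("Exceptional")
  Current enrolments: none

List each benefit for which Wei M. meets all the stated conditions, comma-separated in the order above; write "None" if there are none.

Dependent Care FSA

Service from 2024-01-19 to 2024-07-24: 187 days.
Tuition Reimbursement — service 187 days < 18 months (≈540 days) ✗ → not eligible.
Mental Health Benefit — status full-time ✗ (requires seasonal) → not eligible.
Internet Stipend — status full-time ✓; service 187 days ≥ 180 days ✓; rating 4 ≥ 2 ✓; grade G8 ≥ G6 ✓; not enrolled in Tuition Reimbursement ✗ → not eligible.
Transit Subsidy — service 187 days ≥ 12 weeks (≈84 days) ✓; age 57 ≥ 25 ✓; site Pune ✗ (not Fresno) → not eligible.
Paid Sabbatical — status full-time ✓; service 187 days ≥ 3 months (≈90 days) ✓; site Pune ✗ (not Hamburg) → not eligible.
Pet Insurance — service 187 days ≥ 180 days ✓; rating 4 ≥ 3 ✓; dept Support ✗ → not eligible.
Floating Holidays — status full-time ✓; service 187 days ≥ 45 days ✓; 40 hrs/wk ≥ 40 ✓; dept Support ✗ → not eligible.
Dependent Care FSA — status full-time ✓; service 187 days ≥ 180 days ✓; rating 4 ≥ 3 ✓ → eligible.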